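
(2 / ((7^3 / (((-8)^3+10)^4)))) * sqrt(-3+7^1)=740594938.96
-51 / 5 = -10.20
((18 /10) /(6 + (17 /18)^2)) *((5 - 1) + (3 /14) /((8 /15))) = 12393 /10780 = 1.15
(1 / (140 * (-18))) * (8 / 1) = -1 / 315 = -0.00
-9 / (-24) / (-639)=-1 / 1704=-0.00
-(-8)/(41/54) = 432/41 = 10.54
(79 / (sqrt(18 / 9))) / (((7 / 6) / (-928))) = -219936 * sqrt(2) / 7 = -44433.78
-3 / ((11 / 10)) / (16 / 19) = -285 / 88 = -3.24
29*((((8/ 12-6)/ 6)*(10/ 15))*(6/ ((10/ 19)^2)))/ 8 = -46.53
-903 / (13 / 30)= -27090 / 13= -2083.85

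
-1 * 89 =-89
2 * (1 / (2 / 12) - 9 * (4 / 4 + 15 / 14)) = -177 / 7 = -25.29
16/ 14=8/ 7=1.14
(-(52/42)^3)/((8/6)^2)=-2197/2058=-1.07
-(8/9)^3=-512/729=-0.70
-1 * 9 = -9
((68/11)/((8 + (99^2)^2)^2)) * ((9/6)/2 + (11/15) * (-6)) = -1241/507509666467808455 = -0.00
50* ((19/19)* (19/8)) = 475/4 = 118.75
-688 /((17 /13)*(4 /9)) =-20124 /17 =-1183.76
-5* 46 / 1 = -230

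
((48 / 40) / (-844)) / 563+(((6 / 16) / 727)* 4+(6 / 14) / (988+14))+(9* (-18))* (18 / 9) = -324.00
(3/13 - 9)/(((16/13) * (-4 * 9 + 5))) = 57/248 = 0.23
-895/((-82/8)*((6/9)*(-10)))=-537/41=-13.10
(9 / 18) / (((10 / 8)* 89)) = 2 / 445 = 0.00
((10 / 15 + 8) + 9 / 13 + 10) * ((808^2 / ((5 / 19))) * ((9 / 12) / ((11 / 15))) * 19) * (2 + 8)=1334560106400 / 143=9332588156.64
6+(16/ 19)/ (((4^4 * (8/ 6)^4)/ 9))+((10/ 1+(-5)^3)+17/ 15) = -125908297/ 1167360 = -107.86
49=49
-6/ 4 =-3/ 2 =-1.50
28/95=0.29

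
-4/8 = -1/2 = -0.50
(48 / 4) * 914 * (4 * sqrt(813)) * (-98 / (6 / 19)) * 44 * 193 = -115618104448 * sqrt(813) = -3296636916602.86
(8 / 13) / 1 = 8 / 13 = 0.62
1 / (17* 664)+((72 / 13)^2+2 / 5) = 296401149 / 9538360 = 31.07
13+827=840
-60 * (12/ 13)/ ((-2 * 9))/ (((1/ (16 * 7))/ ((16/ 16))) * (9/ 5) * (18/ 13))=11200/ 81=138.27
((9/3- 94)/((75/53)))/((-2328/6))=4823/29100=0.17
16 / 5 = 3.20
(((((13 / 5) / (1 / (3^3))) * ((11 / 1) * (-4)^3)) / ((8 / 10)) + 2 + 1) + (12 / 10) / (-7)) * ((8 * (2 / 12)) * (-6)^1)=17296488 / 35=494185.37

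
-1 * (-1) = 1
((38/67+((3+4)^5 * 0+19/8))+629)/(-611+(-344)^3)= -338721/21819592520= -0.00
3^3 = 27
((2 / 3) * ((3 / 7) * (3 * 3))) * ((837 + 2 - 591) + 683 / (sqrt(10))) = 6147 * sqrt(10) / 35 + 4464 / 7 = 1193.10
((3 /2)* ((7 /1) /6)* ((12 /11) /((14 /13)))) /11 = 39 /242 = 0.16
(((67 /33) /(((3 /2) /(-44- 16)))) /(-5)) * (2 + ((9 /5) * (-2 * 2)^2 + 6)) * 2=197248 /165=1195.44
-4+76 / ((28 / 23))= 409 / 7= 58.43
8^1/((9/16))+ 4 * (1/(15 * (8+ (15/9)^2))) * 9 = 63052/4365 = 14.44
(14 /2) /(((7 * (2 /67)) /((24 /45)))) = 17.87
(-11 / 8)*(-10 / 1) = 13.75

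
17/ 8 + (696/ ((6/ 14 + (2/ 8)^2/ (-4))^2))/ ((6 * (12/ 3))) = 47145153/ 273800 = 172.19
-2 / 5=-0.40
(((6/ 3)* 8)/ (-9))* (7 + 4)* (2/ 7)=-5.59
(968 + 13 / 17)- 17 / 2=32649 / 34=960.26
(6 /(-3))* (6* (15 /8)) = -45 /2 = -22.50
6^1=6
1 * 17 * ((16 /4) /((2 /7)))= 238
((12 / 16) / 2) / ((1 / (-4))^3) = -24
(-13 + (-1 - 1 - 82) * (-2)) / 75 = 31 / 15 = 2.07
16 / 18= 8 / 9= 0.89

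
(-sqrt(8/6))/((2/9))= -3 * sqrt(3)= -5.20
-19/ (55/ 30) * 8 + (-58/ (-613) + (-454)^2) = 1389281770/ 6743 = 206033.19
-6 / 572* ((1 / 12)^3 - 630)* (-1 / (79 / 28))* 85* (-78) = 647740205 / 41712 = 15528.87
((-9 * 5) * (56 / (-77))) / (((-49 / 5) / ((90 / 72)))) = -2250 / 539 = -4.17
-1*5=-5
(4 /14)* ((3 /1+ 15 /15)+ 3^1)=2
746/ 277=2.69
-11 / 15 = -0.73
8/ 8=1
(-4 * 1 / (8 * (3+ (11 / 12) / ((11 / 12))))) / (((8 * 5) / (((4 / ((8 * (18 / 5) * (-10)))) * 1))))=1 / 23040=0.00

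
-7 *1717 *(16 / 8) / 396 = -12019 / 198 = -60.70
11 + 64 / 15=229 / 15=15.27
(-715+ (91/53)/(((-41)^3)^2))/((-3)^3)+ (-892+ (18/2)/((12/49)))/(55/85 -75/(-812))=-78411904644628192613/69381053316666297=-1130.16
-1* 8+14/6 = -17/3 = -5.67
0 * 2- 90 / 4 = -22.50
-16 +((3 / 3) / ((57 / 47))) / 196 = -16.00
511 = 511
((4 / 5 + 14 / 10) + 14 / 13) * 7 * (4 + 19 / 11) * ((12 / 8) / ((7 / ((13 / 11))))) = 40257 / 1210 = 33.27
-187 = -187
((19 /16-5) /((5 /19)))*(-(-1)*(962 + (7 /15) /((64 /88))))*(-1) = 133884203 /9600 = 13946.27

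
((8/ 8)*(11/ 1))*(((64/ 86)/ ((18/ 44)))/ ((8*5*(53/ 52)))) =50336/ 102555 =0.49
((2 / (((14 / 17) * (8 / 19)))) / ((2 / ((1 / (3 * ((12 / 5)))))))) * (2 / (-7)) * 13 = -20995 / 14112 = -1.49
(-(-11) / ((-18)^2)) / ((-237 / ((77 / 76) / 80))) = -847 / 466871040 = -0.00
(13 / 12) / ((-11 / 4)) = -13 / 33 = -0.39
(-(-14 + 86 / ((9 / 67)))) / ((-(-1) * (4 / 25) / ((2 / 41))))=-70450 / 369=-190.92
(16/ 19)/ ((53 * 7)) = 16/ 7049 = 0.00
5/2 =2.50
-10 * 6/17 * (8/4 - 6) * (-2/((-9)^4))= -0.00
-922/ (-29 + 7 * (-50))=922/ 379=2.43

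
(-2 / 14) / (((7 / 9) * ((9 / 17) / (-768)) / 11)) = 143616 / 49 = 2930.94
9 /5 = 1.80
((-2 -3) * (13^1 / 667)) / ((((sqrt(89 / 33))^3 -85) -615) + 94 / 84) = 37417380 * sqrt(2937) / 2294630122899271 + 319973824170 / 2294630122899271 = 0.00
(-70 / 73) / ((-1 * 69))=70 / 5037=0.01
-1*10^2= -100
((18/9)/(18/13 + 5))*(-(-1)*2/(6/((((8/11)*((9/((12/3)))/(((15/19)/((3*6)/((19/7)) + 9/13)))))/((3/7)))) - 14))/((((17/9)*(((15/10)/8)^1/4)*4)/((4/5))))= -42142464/411863845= -0.10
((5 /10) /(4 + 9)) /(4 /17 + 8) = 17 /3640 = 0.00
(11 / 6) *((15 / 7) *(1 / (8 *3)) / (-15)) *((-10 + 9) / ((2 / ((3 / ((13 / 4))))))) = 11 / 2184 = 0.01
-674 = -674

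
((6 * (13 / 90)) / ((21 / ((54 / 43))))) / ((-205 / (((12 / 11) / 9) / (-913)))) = 104 / 3098516575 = 0.00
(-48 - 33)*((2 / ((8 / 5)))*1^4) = -405 / 4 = -101.25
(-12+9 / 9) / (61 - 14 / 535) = -5885 / 32621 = -0.18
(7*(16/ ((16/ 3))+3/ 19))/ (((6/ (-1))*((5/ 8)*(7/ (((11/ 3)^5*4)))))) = -10307264/ 4617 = -2232.46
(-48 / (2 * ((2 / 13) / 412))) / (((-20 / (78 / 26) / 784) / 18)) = 680254848 / 5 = 136050969.60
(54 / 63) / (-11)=-6 / 77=-0.08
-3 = -3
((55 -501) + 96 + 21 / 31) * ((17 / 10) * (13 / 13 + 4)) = -184093 / 62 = -2969.24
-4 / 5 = -0.80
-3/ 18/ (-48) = 1/ 288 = 0.00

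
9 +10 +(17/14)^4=813425/38416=21.17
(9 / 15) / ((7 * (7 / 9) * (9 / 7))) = 3 / 35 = 0.09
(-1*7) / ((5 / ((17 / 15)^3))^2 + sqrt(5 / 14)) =-134721578476406250 / 226473469071363989 + 4078355660608327*sqrt(70) / 1132367345356819945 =-0.56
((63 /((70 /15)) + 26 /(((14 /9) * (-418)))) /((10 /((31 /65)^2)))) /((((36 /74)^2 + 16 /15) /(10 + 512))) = 5071289852781 /41358241925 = 122.62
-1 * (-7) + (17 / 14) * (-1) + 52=809 / 14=57.79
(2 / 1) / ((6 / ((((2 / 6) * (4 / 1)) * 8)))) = 32 / 9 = 3.56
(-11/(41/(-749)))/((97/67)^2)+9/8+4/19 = 5700011499/58636888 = 97.21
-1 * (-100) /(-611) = -100 /611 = -0.16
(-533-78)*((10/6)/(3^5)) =-3055/729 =-4.19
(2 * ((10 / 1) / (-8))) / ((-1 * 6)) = 5 / 12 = 0.42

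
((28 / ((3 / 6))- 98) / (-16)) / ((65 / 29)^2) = 17661 / 33800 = 0.52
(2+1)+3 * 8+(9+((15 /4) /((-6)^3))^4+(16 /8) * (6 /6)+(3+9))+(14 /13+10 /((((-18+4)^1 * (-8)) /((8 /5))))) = 32066315017771 /626053349376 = 51.22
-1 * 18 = -18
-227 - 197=-424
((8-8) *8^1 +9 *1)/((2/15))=135/2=67.50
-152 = -152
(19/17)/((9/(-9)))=-19/17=-1.12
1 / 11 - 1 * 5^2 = -274 / 11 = -24.91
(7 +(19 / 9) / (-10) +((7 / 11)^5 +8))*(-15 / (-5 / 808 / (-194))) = -16919145546136 / 2415765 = -7003638.83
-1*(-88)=88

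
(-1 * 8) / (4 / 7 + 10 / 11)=-308 / 57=-5.40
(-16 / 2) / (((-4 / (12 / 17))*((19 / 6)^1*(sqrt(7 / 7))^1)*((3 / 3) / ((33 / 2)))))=2376 / 323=7.36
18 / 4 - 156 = -303 / 2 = -151.50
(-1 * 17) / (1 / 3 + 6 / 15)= -255 / 11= -23.18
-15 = -15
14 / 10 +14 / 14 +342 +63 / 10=3507 / 10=350.70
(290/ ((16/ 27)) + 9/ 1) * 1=3987/ 8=498.38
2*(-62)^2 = 7688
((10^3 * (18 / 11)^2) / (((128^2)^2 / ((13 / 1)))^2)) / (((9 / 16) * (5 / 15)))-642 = -10932769570418019321 / 17029236090994688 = -642.00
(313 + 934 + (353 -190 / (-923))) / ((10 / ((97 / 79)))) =14326803 / 72917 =196.48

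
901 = 901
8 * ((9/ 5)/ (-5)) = -72/ 25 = -2.88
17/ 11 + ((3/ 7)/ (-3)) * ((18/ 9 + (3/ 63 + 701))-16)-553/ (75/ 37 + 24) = -61171568/ 519057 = -117.85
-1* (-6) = 6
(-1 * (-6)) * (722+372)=6564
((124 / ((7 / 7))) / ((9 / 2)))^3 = 15252992 / 729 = 20923.17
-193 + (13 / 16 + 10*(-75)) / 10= -42867 / 160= -267.92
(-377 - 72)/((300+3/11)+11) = -4939/3424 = -1.44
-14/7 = -2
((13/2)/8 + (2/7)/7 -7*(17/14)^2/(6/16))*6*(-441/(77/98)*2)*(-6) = -11855781/11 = -1077798.27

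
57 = 57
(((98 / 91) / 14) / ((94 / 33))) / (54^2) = 11 / 1187784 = 0.00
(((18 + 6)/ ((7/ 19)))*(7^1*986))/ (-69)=-149872/ 23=-6516.17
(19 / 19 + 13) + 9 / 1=23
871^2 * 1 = 758641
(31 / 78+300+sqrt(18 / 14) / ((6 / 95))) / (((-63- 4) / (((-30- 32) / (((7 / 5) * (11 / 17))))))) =250325 * sqrt(7) / 36113+61740685 / 201201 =325.20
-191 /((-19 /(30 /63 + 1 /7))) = 2483 /399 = 6.22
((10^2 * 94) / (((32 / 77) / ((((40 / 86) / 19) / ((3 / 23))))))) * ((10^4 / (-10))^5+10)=-3468208333333298651250 / 817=-4245053039575640944.00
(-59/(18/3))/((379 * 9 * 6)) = -59/122796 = -0.00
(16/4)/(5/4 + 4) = 16/21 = 0.76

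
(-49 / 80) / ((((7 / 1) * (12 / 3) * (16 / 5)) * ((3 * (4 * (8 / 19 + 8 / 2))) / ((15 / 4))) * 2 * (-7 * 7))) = 95 / 19267584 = 0.00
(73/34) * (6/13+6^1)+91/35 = 18203/1105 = 16.47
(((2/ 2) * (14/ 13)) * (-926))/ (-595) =1.68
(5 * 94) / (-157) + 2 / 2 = -313 / 157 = -1.99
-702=-702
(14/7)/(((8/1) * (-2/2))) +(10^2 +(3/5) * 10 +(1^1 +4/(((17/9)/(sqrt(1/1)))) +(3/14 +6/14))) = 52127/476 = 109.51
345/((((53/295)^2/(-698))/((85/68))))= -52391225625/5618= -9325600.86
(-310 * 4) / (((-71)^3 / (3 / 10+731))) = 12772 / 5041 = 2.53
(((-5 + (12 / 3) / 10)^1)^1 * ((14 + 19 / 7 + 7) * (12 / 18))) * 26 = -198536 / 105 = -1890.82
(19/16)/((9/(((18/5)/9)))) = 19/360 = 0.05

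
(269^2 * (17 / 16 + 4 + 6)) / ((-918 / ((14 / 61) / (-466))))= 0.43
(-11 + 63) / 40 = 13 / 10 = 1.30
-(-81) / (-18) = -9 / 2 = -4.50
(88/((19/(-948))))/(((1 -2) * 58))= 41712/551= 75.70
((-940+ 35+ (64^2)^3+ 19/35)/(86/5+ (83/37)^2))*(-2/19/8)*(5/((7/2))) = -58101444.85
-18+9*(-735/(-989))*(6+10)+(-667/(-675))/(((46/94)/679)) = 974722403/667575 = 1460.09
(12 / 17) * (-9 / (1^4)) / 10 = -0.64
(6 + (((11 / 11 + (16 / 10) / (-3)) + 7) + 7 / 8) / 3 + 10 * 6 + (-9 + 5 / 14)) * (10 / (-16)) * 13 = -1970111 / 4032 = -488.62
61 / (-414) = -61 / 414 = -0.15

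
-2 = -2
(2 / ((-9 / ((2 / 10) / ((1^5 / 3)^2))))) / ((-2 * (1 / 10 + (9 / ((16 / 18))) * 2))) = 4 / 407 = 0.01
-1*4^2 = -16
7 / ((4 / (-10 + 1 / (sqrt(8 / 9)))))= -35 / 2 + 21 * sqrt(2) / 16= -15.64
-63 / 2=-31.50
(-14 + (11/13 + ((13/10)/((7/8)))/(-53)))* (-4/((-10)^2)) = 317881/602875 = 0.53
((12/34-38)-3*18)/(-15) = 1558/255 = 6.11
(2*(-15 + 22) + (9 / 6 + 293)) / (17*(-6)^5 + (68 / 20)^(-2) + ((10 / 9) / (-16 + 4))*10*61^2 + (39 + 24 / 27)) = -4814451 / 2116132946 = -0.00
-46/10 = -23/5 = -4.60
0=0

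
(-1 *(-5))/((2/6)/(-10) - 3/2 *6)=-150/271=-0.55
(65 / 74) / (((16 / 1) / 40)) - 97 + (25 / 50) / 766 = -1343459 / 14171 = -94.80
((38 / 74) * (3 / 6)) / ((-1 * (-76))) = 1 / 296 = 0.00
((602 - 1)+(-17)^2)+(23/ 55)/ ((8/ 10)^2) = 156755/ 176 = 890.65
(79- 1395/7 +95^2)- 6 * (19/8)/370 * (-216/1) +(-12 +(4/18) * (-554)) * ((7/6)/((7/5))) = 307707406/34965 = 8800.44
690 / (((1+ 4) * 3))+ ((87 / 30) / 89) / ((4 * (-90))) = 14738371 / 320400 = 46.00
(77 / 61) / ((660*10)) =7 / 36600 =0.00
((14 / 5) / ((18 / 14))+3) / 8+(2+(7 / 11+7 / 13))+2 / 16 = 101597 / 25740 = 3.95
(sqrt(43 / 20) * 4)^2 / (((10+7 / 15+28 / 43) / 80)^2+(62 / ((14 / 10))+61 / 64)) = 641144448000 / 843517830187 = 0.76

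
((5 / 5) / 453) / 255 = 1 / 115515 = 0.00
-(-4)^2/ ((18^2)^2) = -1/ 6561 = -0.00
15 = 15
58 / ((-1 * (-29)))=2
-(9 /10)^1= -9 /10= -0.90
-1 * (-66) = 66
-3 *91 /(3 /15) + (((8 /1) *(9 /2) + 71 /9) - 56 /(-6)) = -1311.78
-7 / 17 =-0.41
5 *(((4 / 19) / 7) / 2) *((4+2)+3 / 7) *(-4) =-1800 / 931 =-1.93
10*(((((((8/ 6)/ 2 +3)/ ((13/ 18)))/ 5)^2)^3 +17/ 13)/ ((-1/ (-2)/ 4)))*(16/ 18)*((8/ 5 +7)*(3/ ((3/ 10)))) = 1995515413776128/ 135754003125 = 14699.50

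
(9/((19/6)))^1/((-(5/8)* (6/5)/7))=-504/19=-26.53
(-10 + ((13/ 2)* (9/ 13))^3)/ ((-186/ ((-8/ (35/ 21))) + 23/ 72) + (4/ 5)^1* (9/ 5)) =146025/ 72917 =2.00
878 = 878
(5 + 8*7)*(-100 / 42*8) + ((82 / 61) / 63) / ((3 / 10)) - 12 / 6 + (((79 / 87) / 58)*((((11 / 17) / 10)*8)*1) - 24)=-139849583408 / 117735795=-1187.83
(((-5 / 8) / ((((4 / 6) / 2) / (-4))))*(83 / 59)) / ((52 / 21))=26145 / 6136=4.26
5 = 5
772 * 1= 772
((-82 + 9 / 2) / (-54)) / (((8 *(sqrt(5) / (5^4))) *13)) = 19375 *sqrt(5) / 11232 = 3.86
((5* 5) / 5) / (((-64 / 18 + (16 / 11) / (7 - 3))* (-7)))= 495 / 2212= 0.22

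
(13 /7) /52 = 1 /28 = 0.04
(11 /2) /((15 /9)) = 33 /10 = 3.30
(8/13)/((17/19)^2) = 2888/3757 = 0.77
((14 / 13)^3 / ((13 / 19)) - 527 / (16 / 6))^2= 2001475491049609 / 52206766144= 38337.47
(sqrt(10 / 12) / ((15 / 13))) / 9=13 * sqrt(30) / 810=0.09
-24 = -24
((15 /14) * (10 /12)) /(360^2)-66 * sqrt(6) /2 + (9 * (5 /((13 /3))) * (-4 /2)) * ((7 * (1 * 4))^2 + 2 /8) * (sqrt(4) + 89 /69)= -2325658365781 /43400448-33 * sqrt(6)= -53666.88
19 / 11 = 1.73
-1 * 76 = -76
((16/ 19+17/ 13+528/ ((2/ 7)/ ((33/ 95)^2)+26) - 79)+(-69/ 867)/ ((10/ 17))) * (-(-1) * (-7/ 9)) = 463785374017/ 10215285210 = 45.40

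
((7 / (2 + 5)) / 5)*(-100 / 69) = -20 / 69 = -0.29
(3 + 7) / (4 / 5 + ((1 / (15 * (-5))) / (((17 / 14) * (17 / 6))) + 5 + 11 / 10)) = 144500 / 99649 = 1.45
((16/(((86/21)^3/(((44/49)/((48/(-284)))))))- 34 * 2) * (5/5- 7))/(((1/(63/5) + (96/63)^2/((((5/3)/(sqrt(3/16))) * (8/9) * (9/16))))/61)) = -777455861080500/560306739341 + 6823841157826560 * sqrt(3)/560306739341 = 19706.68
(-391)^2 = 152881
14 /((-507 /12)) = -56 /169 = -0.33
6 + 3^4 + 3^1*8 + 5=116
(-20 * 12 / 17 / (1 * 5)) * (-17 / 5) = 48 / 5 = 9.60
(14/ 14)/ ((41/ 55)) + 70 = 2925/ 41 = 71.34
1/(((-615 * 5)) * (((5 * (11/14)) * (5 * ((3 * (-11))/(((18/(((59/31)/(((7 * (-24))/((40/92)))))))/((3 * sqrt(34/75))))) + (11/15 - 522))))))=16490264 * sqrt(102)/149855492005538188775 + 261773464967616/8242052060304600382625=0.00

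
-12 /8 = -3 /2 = -1.50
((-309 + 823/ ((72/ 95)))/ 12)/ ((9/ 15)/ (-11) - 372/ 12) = -7205/ 3456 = -2.08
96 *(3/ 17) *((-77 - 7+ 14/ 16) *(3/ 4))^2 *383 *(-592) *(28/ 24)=-17417935584.93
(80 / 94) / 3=40 / 141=0.28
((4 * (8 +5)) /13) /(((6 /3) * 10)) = 0.20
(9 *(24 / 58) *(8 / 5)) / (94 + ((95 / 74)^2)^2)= 25908401664 / 420527371505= 0.06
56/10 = 28/5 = 5.60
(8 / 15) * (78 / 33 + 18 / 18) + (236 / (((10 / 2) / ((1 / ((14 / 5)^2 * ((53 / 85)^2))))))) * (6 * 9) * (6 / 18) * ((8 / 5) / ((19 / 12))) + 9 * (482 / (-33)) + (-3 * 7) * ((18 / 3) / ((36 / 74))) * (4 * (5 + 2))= -3063680499346 / 431504535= -7100.00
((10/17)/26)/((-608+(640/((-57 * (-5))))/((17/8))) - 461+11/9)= -855/40312454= -0.00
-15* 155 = -2325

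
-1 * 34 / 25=-34 / 25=-1.36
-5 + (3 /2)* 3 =-1 /2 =-0.50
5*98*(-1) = -490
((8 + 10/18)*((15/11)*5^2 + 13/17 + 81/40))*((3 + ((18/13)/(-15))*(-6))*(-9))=-446076939/44200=-10092.24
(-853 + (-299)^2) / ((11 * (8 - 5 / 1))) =29516 / 11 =2683.27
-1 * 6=-6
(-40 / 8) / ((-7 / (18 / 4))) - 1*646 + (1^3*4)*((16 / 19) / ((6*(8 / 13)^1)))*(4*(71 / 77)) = -5612837 / 8778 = -639.42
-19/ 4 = -4.75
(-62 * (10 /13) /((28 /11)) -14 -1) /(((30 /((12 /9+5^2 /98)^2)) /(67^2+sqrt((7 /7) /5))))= -300553466947 /23597028 -66953323 * sqrt(5) /117985140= -12738.19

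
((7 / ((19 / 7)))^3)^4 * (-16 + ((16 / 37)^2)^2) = -5732309687387182907948897040 / 4148108502031955365921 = -1381909.29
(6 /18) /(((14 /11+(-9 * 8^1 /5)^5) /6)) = -34375 /10642025101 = -0.00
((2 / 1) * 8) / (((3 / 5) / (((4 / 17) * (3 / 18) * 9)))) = 160 / 17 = 9.41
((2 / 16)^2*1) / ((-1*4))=-1 / 256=-0.00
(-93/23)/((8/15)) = -1395/184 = -7.58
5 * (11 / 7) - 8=-1 / 7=-0.14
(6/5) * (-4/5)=-24/25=-0.96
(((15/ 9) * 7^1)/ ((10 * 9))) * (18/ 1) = 2.33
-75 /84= -25 /28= -0.89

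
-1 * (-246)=246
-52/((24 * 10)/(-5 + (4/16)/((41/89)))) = 9503/9840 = 0.97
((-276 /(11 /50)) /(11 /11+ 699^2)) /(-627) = 2300 /561647999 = 0.00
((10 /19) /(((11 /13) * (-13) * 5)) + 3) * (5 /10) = 1.50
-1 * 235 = -235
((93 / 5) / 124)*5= 3 / 4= 0.75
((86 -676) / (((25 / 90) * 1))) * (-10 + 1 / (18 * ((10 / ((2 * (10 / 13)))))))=275884 / 13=21221.85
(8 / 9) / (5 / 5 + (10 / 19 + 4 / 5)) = 760 / 1989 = 0.38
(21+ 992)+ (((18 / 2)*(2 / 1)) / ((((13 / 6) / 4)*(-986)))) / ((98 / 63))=45445247 / 44863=1012.98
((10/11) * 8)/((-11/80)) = -6400/121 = -52.89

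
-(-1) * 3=3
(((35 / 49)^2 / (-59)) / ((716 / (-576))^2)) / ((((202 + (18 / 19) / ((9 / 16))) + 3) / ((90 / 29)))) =-295488000 / 3516347587291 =-0.00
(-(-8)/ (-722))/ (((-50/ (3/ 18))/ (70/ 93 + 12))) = 1186/ 2517975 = 0.00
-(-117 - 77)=194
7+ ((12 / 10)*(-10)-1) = -6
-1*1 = -1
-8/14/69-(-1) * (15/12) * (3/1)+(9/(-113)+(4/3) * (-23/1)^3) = -3540868207/218316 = -16219.00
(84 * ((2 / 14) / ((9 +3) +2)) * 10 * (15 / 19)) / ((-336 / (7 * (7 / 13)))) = -75 / 988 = -0.08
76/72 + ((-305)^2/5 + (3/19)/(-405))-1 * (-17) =95536273/5130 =18623.06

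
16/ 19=0.84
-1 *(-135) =135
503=503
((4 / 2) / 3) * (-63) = -42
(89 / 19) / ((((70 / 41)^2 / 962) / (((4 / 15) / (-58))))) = -71961929 / 10124625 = -7.11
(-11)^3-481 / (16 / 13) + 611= -17773 / 16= -1110.81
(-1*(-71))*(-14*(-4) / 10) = 397.60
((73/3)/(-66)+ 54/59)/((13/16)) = 51080/75933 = 0.67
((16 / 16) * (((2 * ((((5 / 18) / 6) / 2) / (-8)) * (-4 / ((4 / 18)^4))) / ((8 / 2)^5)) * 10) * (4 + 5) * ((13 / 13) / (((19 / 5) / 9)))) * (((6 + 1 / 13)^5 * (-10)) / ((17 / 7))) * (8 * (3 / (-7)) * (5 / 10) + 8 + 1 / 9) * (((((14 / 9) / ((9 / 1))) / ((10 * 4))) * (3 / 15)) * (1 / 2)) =-450711836043525 / 2418331615232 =-186.37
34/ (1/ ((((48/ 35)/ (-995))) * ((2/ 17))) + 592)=-3264/ 535193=-0.01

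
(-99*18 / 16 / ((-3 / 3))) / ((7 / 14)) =222.75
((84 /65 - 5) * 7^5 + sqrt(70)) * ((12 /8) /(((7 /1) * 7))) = -247989 /130 + 3 * sqrt(70) /98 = -1907.35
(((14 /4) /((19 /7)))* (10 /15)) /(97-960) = -49 /49191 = -0.00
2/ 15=0.13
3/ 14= 0.21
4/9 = 0.44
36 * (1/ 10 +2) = 378/ 5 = 75.60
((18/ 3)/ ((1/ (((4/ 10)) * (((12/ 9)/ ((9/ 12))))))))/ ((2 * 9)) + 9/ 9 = 167/ 135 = 1.24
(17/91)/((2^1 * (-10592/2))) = -17/963872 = -0.00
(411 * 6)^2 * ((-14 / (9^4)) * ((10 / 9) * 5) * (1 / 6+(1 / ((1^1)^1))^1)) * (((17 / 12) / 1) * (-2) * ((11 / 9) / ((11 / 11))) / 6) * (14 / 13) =120386242900 / 2302911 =52275.68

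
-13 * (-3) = 39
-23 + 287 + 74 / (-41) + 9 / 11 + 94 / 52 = 3105291 / 11726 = 264.82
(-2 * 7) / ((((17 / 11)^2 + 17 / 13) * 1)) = -11011 / 2907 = -3.79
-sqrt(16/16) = -1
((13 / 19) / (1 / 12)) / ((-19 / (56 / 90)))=-1456 / 5415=-0.27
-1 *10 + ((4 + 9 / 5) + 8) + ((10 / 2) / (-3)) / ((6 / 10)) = 46 / 45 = 1.02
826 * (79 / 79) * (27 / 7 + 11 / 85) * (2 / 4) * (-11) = -1539428 / 85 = -18110.92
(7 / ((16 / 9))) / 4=63 / 64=0.98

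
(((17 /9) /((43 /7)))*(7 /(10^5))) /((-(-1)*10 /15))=833 /25800000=0.00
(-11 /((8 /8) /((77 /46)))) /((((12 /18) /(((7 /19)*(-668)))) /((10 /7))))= 4243470 /437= 9710.46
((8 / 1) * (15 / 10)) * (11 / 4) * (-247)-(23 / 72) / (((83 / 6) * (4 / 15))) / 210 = -454630199 / 55776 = -8151.00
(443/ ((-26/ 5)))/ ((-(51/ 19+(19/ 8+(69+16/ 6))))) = 505020/ 454831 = 1.11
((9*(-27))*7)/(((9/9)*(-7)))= 243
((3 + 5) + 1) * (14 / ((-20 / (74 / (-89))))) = 2331 / 445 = 5.24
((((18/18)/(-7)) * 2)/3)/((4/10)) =-5/21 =-0.24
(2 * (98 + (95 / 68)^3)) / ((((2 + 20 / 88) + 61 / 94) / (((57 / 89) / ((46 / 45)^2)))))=1890000644204475 / 44026420878208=42.93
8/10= 0.80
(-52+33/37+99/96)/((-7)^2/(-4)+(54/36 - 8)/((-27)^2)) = 43223139/10581112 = 4.08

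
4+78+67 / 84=82.80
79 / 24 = 3.29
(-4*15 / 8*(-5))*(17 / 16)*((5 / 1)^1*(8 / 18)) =2125 / 24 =88.54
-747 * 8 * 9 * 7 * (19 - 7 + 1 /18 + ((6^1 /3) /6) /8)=-4554459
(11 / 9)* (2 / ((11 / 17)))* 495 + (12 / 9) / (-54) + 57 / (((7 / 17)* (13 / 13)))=1138765 / 567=2008.40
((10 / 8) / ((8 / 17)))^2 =7225 / 1024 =7.06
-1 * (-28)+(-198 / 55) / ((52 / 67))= 3037 / 130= 23.36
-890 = -890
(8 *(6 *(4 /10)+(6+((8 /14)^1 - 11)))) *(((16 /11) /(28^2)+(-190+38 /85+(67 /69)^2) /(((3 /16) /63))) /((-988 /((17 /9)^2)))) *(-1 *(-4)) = -44492419193113016 /2994923356425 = -14855.95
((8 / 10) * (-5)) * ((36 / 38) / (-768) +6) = -14589 / 608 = -24.00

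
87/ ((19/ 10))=870/ 19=45.79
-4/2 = -2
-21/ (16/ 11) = -231/ 16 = -14.44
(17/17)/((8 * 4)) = 1/32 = 0.03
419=419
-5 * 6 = -30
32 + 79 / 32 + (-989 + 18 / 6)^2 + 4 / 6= 93334189 / 96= 972231.14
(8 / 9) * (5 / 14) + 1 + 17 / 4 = 1403 / 252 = 5.57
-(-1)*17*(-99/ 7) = -1683/ 7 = -240.43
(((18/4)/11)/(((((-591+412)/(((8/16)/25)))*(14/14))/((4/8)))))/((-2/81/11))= 729/71600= 0.01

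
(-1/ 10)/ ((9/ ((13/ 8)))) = -13/ 720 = -0.02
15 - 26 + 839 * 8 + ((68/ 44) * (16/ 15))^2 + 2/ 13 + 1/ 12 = 9490788643/ 1415700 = 6703.95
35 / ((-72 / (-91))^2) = 289835 / 5184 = 55.91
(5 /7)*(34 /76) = 85 /266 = 0.32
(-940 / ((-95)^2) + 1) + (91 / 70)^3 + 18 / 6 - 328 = -116208483 / 361000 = -321.91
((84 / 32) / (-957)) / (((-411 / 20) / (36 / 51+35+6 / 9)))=64925 / 13373118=0.00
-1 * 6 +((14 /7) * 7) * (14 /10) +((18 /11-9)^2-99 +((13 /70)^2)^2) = -90571868119 /2905210000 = -31.18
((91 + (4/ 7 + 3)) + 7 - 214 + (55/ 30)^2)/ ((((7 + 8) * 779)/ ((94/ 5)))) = -0.18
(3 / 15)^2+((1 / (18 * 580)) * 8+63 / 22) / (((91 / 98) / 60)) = 57578341 / 311025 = 185.12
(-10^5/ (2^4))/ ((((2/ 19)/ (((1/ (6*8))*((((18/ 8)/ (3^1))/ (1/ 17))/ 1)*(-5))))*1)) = 5046875/ 64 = 78857.42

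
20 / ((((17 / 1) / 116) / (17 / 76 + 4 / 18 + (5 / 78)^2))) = 197200 / 3211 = 61.41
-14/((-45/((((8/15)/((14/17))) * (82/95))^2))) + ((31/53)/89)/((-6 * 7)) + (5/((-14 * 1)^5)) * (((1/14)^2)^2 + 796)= 798460123919786729683/8905543714764446400000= 0.09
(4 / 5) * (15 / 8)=3 / 2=1.50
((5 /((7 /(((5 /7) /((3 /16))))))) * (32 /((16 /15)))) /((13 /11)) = 44000 /637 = 69.07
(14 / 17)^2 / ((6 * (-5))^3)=-49 / 1950750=-0.00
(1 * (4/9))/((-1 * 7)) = -4/63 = -0.06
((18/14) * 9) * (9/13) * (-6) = -4374/91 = -48.07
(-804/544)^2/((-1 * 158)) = -40401/2922368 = -0.01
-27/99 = -3/11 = -0.27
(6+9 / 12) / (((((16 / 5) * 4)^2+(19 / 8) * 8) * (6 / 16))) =450 / 4571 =0.10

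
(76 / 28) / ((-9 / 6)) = -38 / 21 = -1.81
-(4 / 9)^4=-256 / 6561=-0.04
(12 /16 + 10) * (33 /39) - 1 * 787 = -40451 /52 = -777.90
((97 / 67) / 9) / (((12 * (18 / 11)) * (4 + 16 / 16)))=1067 / 651240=0.00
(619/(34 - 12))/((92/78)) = 24141/1012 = 23.85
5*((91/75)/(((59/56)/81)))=466.41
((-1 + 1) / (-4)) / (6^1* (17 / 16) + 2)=0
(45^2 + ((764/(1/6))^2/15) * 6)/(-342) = -4670693/190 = -24582.59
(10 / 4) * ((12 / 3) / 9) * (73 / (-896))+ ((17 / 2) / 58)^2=-0.07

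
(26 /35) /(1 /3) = 78 /35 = 2.23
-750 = -750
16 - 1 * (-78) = 94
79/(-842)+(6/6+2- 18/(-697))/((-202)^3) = -226926743741/2418627476296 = -0.09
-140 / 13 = -10.77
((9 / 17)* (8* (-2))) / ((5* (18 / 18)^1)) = -144 / 85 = -1.69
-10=-10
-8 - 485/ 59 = -16.22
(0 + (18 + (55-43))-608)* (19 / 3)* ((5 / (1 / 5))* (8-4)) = -1098200 / 3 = -366066.67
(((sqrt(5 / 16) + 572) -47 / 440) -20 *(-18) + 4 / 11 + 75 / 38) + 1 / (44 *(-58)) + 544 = sqrt(5) / 4 + 89595527 / 60610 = 1478.79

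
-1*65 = -65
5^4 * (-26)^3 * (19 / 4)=-52178750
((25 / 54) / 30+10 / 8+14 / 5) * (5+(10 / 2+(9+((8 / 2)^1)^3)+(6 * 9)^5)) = 1512030697351 / 810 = 1866704564.63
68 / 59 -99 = -5773 / 59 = -97.85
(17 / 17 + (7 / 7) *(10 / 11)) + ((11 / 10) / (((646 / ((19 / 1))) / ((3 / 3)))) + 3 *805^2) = 7270847761 / 3740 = 1944076.94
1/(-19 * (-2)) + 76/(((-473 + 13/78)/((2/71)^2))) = 14232005/543450046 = 0.03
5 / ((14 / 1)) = 5 / 14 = 0.36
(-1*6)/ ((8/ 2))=-1.50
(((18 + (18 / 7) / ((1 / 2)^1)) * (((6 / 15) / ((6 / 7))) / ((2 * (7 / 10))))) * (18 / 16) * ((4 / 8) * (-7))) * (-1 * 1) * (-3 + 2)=-243 / 8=-30.38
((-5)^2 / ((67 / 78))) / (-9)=-650 / 201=-3.23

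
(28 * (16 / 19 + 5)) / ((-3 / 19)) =-1036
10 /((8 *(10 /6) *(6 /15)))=15 /8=1.88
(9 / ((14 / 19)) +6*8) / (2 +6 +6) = 843 / 196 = 4.30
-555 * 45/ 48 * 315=-2622375/ 16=-163898.44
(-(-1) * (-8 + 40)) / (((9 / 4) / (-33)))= -1408 / 3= -469.33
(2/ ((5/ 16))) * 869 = 27808/ 5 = 5561.60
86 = 86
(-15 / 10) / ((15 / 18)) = -9 / 5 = -1.80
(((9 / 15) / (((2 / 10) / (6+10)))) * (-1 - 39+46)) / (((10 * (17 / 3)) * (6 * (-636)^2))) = 1 / 477530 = 0.00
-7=-7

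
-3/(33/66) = -6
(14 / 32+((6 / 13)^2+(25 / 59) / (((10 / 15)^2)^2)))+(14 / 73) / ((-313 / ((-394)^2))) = -168264717925 / 1822619032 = -92.32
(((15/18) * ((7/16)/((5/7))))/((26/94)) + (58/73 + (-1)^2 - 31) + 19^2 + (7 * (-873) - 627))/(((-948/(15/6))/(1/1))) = 2917314125/172733184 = 16.89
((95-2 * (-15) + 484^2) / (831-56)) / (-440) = -234381 / 341000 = -0.69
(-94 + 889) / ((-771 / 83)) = -21995 / 257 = -85.58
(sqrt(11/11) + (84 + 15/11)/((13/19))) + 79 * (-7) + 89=-48368/143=-338.24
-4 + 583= 579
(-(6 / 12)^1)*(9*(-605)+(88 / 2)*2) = 5357 / 2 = 2678.50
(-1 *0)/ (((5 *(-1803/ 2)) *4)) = 0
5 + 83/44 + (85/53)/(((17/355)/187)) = 14620759/2332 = 6269.62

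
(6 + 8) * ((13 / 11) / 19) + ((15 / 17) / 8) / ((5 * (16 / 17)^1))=23923 / 26752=0.89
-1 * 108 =-108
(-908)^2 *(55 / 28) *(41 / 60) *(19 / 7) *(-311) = -137322672311 / 147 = -934167838.85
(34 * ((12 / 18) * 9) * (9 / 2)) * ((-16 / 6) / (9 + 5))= -1224 / 7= -174.86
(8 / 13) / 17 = 8 / 221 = 0.04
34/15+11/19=811/285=2.85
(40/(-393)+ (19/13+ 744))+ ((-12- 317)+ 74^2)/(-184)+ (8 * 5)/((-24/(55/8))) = 705.93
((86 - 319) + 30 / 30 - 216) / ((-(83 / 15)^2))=100800 / 6889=14.63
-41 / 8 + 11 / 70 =-1391 / 280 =-4.97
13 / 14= 0.93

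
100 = 100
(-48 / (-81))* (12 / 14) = 32 / 63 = 0.51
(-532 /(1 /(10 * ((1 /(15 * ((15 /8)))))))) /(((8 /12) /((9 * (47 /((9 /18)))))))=-1200192 /5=-240038.40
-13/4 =-3.25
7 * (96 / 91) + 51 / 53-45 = -25254 / 689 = -36.65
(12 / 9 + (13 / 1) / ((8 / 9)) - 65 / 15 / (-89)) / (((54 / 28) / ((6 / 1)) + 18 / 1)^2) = 372302 / 7807347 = 0.05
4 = 4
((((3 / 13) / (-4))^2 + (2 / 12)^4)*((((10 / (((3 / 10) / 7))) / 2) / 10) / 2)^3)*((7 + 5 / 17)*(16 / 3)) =596777125 / 18849753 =31.66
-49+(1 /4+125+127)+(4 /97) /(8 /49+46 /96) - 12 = 112161387 /586268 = 191.31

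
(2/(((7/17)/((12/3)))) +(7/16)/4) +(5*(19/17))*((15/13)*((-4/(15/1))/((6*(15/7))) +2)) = 28781749/891072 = 32.30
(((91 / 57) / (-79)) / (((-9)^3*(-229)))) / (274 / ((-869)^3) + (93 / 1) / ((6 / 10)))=-107988023 / 138270920058911511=-0.00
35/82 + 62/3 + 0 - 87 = -16213/246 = -65.91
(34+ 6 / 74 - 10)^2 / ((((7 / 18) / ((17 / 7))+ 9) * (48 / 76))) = 769270689 / 7674614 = 100.24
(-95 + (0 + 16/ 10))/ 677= -467/ 3385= -0.14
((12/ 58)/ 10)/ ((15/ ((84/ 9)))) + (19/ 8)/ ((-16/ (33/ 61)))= -1145101/ 16982400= -0.07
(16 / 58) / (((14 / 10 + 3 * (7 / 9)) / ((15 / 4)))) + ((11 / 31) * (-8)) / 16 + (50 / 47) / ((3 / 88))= 31.31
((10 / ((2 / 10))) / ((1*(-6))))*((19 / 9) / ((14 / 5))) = -2375 / 378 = -6.28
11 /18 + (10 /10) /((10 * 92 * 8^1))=40489 /66240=0.61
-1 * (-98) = 98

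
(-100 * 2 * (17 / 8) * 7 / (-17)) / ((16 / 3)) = 525 / 16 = 32.81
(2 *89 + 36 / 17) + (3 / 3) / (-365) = 1117613 / 6205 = 180.11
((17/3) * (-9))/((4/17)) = -867/4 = -216.75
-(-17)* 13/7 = 221/7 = 31.57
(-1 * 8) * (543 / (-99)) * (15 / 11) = 7240 / 121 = 59.83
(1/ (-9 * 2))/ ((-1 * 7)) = 1/ 126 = 0.01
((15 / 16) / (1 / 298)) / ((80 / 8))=27.94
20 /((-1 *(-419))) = 20 /419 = 0.05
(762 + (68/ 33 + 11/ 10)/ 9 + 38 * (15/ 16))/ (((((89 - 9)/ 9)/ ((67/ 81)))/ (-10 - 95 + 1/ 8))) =-532896822841/ 68428800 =-7787.61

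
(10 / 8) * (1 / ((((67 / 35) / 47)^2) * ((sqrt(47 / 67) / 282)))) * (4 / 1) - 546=-546 + 81180750 * sqrt(3149) / 4489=1014275.79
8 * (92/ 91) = 736/ 91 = 8.09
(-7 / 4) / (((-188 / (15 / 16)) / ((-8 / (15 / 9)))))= -63 / 1504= -0.04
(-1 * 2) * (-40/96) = 5/6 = 0.83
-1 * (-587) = 587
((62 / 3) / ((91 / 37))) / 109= 2294 / 29757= 0.08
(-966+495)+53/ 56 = -26323/ 56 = -470.05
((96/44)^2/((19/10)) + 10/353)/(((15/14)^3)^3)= 8496938134107136/6239718594140625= 1.36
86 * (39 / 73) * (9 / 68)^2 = 135837 / 168776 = 0.80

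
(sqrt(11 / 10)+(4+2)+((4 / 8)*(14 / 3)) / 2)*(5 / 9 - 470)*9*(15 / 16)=-908375 / 32 - 12675*sqrt(110) / 32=-32540.99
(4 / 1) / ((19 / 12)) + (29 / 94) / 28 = 126887 / 50008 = 2.54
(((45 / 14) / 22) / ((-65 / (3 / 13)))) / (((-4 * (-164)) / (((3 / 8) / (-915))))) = 27 / 83316513280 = 0.00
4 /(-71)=-4 /71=-0.06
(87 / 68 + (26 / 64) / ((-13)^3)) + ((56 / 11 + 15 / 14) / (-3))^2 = 26975040511 / 4905796896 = 5.50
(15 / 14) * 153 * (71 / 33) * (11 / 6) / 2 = 18105 / 56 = 323.30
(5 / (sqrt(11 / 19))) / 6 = 5 * sqrt(209) / 66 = 1.10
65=65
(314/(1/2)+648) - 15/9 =3823/3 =1274.33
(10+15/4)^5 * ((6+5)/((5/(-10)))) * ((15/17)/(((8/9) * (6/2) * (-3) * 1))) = 83041921875/69632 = 1192582.75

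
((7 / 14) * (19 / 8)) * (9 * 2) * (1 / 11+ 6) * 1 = 11457 / 88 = 130.19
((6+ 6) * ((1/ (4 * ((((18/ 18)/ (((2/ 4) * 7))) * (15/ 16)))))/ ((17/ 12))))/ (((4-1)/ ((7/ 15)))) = 1568/ 1275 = 1.23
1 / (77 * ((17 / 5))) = 5 / 1309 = 0.00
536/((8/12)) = 804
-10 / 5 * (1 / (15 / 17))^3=-9826 / 3375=-2.91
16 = 16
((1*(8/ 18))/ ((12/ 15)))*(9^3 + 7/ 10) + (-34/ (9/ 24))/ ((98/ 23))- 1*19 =322027/ 882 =365.11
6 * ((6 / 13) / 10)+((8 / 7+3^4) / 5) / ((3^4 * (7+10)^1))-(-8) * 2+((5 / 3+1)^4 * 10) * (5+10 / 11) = 2300658323 / 765765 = 3004.39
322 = 322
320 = 320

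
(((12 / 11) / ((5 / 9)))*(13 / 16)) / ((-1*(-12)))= 117 / 880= 0.13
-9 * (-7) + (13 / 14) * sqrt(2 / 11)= 13 * sqrt(22) / 154 + 63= 63.40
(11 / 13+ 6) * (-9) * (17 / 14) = -13617 / 182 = -74.82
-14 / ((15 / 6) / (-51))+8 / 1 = 1468 / 5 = 293.60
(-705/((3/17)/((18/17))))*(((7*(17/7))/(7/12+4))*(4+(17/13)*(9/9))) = -11908296/143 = -83274.80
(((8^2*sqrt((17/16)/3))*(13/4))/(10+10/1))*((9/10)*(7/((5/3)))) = 819*sqrt(51)/250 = 23.40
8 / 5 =1.60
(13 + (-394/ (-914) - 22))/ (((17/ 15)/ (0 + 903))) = -6827.42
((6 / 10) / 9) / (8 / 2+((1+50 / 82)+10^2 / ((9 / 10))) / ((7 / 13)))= 123 / 393610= 0.00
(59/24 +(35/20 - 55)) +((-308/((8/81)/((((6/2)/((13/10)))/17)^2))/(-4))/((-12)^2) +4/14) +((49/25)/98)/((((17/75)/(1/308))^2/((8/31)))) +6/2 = -47.41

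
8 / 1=8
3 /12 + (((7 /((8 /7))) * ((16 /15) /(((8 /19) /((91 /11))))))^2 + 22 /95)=136379294719 /8276400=16478.09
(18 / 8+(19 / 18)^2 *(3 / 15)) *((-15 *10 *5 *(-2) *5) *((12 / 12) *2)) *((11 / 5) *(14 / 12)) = 7711550 / 81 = 95204.32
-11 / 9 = -1.22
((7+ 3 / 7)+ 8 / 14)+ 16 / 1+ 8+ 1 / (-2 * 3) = 31.83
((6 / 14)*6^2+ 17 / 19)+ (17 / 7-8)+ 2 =1696 / 133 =12.75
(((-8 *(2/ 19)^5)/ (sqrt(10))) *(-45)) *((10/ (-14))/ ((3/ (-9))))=17280 *sqrt(10)/ 17332693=0.00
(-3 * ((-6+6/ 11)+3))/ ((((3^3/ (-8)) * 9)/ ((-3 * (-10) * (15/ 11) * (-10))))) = 12000/ 121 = 99.17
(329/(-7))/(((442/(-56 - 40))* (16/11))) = 1551/221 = 7.02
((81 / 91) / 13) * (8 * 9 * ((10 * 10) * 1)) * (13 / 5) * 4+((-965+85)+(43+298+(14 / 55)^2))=1262988611 / 275275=4588.10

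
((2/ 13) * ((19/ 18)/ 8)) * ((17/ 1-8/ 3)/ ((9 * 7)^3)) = 817/ 702131976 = 0.00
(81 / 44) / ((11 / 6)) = 243 / 242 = 1.00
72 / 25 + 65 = 1697 / 25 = 67.88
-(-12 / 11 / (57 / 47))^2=-35344 / 43681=-0.81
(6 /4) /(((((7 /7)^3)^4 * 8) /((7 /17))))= 21 /272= 0.08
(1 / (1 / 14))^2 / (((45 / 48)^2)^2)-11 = 12288181 / 50625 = 242.73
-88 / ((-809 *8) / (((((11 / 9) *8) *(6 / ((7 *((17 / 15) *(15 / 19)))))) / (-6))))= -18392 / 866439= -0.02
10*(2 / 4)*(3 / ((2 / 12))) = 90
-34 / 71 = -0.48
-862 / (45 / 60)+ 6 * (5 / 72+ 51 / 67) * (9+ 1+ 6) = -214988 / 201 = -1069.59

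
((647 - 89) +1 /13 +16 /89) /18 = 71767 /2314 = 31.01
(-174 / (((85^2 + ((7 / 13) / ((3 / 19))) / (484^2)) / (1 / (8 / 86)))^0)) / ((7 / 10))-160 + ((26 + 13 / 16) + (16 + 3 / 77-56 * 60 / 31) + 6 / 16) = -18092775 / 38192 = -473.73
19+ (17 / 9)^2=1828 / 81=22.57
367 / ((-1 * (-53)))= 367 / 53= 6.92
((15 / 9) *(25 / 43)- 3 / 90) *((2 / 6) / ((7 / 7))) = 1207 / 3870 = 0.31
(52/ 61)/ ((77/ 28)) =208/ 671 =0.31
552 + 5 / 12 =6629 / 12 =552.42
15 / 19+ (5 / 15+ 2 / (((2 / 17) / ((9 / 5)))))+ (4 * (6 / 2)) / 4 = 9896 / 285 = 34.72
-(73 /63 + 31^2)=-60616 /63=-962.16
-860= -860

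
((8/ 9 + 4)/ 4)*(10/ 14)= 55/ 63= 0.87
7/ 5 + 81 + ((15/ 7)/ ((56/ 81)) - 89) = -6861/ 1960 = -3.50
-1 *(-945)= 945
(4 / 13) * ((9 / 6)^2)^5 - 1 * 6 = 11.74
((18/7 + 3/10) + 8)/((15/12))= 1522/175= 8.70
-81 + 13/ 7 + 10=-484/ 7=-69.14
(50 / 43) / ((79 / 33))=1650 / 3397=0.49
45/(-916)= -45/916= -0.05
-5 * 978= -4890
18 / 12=3 / 2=1.50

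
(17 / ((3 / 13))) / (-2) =-221 / 6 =-36.83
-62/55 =-1.13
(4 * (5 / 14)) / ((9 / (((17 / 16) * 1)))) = 85 / 504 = 0.17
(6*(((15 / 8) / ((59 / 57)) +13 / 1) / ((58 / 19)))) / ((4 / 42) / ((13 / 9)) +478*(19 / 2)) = 0.01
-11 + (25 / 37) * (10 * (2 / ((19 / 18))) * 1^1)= 1267 / 703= 1.80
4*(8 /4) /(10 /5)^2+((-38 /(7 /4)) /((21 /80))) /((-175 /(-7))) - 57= -42857 /735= -58.31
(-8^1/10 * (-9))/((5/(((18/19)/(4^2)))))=81/950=0.09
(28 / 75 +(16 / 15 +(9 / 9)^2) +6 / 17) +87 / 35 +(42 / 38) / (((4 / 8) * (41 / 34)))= 16481716 / 2317525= 7.11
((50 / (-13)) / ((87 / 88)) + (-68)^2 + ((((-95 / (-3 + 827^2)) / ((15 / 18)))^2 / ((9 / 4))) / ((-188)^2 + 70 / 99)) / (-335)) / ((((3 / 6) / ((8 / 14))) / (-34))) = -97412888250571275560624164064 / 542616848231436440854665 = -179524.26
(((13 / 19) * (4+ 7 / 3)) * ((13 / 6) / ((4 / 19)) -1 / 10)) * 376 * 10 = 1494506 / 9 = 166056.22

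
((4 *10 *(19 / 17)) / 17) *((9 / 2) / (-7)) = -3420 / 2023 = -1.69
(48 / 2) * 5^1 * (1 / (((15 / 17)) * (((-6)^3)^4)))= 17 / 272097792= 0.00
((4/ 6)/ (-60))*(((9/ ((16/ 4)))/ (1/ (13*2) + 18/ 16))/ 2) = -13/ 1210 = -0.01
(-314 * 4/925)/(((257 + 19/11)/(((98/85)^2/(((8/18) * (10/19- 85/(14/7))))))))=515677176/1378962596875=0.00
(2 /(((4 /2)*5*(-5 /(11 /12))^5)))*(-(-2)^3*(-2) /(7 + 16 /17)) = 2737867 /32805000000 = 0.00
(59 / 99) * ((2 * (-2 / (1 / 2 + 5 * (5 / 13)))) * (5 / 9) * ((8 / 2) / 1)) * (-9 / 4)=30680 / 6237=4.92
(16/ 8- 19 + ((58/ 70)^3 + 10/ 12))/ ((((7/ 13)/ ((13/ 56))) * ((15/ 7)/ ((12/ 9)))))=-678119429/ 162067500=-4.18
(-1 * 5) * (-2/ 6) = 5/ 3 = 1.67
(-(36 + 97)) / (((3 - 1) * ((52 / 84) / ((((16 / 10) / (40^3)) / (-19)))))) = 147 / 1040000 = 0.00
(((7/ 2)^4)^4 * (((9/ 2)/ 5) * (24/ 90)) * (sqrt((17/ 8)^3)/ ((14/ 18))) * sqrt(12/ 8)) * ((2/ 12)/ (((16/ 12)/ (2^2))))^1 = 2179130733063837 * sqrt(51)/ 52428800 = 296823619.21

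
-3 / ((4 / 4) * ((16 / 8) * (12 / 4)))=-1 / 2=-0.50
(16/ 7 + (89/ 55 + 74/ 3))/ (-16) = -32999/ 18480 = -1.79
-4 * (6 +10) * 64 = -4096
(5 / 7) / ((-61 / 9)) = -45 / 427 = -0.11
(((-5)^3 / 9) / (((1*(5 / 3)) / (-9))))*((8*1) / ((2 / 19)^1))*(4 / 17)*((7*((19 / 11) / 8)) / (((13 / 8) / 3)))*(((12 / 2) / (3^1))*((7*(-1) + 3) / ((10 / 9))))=-65499840 / 2431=-26943.58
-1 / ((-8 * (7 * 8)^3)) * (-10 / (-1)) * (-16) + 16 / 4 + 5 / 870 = 15300109 / 3819648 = 4.01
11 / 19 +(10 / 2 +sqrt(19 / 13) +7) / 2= sqrt(247) / 26 +125 / 19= 7.18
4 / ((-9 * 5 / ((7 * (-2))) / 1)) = 56 / 45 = 1.24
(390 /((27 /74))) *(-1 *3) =-9620 /3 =-3206.67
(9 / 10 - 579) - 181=-7591 / 10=-759.10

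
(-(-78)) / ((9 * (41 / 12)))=104 / 41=2.54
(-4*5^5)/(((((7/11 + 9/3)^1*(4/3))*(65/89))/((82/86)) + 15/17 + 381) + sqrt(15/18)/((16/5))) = -32.39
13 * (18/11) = 234/11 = 21.27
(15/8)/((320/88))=33/64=0.52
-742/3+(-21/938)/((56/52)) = -1392109/5628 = -247.35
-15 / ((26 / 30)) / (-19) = 225 / 247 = 0.91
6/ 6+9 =10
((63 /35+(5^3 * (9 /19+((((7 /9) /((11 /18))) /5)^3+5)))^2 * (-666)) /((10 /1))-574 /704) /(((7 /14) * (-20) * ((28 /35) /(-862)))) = -6916677677325756639611 /2046507267200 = -3379747430.26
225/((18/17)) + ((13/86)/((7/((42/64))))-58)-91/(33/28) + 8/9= 21302965/272448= 78.19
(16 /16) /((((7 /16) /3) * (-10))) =-24 /35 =-0.69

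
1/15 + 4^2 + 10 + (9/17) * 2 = 6917/255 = 27.13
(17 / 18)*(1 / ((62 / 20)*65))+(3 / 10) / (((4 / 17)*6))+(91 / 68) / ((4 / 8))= 14273603 / 4932720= 2.89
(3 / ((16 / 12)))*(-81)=-729 / 4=-182.25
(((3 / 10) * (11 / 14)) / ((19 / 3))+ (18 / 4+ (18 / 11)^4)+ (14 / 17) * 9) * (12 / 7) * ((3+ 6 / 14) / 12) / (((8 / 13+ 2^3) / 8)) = 493663176747 / 56772161215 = 8.70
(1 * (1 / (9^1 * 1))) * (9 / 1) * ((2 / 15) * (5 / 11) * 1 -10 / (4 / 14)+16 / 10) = -5501 / 165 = -33.34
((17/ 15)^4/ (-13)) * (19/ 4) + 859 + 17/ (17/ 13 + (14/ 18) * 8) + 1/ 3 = 1996831779481/ 2319232500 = 860.99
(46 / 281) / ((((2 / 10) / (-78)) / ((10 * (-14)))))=2511600 / 281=8938.08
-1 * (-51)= 51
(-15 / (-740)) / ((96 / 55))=55 / 4736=0.01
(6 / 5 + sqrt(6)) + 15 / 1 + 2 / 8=sqrt(6) + 329 / 20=18.90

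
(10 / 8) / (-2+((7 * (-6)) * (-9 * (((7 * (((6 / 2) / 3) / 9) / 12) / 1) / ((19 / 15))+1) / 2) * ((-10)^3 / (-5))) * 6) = 95 / 18118648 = 0.00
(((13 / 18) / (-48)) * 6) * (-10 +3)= 91 / 144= 0.63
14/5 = 2.80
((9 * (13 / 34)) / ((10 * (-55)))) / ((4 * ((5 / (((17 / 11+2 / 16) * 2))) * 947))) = -0.00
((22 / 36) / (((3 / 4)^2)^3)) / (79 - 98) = -22528 / 124659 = -0.18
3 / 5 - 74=-73.40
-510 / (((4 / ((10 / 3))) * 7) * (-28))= 425 / 196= 2.17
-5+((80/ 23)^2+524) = 280951/ 529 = 531.10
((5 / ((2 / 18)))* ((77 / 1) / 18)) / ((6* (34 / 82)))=15785 / 204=77.38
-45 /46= -0.98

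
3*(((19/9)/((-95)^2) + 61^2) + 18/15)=11166.60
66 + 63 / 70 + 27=939 / 10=93.90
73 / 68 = 1.07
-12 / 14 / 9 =-2 / 21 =-0.10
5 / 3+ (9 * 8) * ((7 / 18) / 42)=7 / 3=2.33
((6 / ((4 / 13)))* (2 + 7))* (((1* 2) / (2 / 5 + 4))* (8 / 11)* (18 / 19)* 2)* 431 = 108922320 / 2299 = 47378.13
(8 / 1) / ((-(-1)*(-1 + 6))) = 8 / 5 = 1.60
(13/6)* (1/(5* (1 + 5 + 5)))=13/330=0.04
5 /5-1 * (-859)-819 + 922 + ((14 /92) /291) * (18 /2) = 4296927 /4462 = 963.00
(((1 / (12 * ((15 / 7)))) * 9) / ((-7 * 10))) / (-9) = 1 / 1800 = 0.00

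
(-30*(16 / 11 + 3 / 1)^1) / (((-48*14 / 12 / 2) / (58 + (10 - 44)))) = 1260 / 11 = 114.55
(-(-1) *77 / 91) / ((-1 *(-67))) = 11 / 871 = 0.01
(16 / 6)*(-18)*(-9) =432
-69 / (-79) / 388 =69 / 30652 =0.00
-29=-29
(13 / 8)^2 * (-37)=-6253 / 64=-97.70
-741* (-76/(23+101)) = 14079/31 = 454.16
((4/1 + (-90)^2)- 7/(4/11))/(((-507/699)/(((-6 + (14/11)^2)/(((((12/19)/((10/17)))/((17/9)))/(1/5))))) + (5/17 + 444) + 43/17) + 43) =644957212265/39112991104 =16.49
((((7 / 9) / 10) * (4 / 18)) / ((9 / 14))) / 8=49 / 14580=0.00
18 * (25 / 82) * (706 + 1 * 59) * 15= 2581875 / 41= 62972.56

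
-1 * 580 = -580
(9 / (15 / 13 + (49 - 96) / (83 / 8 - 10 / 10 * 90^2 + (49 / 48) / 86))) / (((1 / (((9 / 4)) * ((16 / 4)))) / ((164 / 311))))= 36.83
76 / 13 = 5.85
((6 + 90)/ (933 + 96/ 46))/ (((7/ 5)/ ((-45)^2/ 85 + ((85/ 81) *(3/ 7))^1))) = 287003200/ 161237979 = 1.78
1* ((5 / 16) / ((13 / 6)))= 15 / 104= 0.14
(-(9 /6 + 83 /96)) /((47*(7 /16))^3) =-29056 /106833867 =-0.00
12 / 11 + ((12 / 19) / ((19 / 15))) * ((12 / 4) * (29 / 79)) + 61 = 19650737 / 313709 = 62.64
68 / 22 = 34 / 11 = 3.09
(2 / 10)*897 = 179.40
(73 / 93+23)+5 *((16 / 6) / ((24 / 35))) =12061 / 279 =43.23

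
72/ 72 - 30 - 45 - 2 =-76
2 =2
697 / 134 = 5.20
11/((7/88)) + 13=1059/7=151.29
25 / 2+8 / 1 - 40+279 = 519 / 2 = 259.50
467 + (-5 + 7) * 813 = 2093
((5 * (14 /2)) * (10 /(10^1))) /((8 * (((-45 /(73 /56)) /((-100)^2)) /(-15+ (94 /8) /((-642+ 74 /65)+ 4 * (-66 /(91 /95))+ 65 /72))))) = 145706403125 /7658004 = 19026.68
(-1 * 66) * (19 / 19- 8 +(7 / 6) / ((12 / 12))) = 385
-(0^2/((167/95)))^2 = 0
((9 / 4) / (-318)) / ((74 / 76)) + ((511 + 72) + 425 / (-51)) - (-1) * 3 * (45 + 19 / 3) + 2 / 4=17158579 / 23532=729.16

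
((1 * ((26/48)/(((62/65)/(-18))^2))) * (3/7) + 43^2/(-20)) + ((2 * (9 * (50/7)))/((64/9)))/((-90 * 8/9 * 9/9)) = -86164297/8610560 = -10.01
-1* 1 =-1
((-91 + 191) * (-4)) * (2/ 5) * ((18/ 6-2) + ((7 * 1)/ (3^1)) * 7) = -8320/ 3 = -2773.33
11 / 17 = 0.65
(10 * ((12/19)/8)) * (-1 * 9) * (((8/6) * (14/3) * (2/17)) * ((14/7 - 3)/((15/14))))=1568/323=4.85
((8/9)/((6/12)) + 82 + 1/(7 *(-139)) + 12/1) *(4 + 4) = 6709736/8757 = 766.21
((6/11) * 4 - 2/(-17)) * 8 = 3440/187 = 18.40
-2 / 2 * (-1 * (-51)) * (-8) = 408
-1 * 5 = -5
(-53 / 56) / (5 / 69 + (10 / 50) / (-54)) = -164565 / 11956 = -13.76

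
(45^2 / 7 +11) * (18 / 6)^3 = 56754 / 7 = 8107.71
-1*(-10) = 10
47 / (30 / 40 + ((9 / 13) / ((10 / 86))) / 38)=232180 / 4479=51.84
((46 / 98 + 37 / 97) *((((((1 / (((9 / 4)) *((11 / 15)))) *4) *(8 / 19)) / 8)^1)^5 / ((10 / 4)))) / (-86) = -883425280000 / 6601653400666960251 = -0.00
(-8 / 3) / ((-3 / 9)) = 8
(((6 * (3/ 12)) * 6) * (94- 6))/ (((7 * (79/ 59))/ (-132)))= -6168096/ 553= -11153.88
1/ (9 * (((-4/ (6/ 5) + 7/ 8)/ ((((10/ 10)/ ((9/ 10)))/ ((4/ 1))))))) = -20/ 1593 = -0.01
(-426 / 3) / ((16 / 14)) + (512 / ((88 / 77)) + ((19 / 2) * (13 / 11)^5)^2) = 803.43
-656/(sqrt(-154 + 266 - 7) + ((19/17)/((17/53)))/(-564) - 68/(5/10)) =17428408586496* sqrt(105)/488651143700689 + 2370371241617088/488651143700689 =5.22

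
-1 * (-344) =344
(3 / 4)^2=0.56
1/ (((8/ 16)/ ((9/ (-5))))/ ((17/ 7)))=-306/ 35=-8.74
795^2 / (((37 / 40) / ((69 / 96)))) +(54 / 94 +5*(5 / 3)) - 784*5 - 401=10158300635 / 20868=486788.41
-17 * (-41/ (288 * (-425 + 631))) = 697/ 59328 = 0.01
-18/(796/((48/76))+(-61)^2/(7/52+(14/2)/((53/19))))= -131166/19439125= -0.01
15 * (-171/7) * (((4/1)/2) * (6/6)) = -5130/7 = -732.86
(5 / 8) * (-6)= -15 / 4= -3.75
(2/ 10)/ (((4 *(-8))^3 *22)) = -1/ 3604480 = -0.00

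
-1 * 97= -97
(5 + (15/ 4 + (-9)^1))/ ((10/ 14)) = -7/ 20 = -0.35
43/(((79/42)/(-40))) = -72240/79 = -914.43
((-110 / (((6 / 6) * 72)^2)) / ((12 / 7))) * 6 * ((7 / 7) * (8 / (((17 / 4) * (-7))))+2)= -0.13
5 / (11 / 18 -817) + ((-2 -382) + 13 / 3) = -3347575 / 8817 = -379.67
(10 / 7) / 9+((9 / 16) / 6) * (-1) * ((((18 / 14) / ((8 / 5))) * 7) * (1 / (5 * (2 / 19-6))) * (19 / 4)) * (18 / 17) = 0.25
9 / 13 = 0.69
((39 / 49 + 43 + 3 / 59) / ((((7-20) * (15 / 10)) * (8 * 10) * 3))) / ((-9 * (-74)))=-126761 / 9010900080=-0.00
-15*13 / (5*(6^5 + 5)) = -39 / 7781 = -0.01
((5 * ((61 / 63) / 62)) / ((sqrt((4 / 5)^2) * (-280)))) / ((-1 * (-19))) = -305 / 16623936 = -0.00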